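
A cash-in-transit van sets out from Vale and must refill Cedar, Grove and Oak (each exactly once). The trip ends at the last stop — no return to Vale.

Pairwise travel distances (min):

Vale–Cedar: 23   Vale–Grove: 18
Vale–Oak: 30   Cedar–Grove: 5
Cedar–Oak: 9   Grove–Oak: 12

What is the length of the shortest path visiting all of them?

Shortest open route: 32 min.

There are 3! = 6 possible orderings.
Vale - Cedar - Grove - Oak: 23+5+12 = 40
Vale - Cedar - Oak - Grove: 23+9+12 = 44
Vale - Grove - Cedar - Oak: 18+5+9 = 32
Vale - Grove - Oak - Cedar: 18+12+9 = 39
Vale - Oak - Cedar - Grove: 30+9+5 = 44
Vale - Oak - Grove - Cedar: 30+12+5 = 47
The minimum is 32.
One shortest path: Vale → Grove → Cedar → Oak.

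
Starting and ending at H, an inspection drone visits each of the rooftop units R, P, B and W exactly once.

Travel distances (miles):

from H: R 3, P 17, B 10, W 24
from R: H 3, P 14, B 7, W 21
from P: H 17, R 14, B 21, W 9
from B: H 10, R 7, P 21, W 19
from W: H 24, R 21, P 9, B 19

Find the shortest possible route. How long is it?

Minimum total distance: 55 miles.

There are 12 distinct closed tours to check (reversals are equivalent).
H-R-P-B-W-H: 3+14+21+19+24 = 81
H-R-P-W-B-H: 3+14+9+19+10 = 55
H-R-B-P-W-H: 3+7+21+9+24 = 64
H-R-B-W-P-H: 3+7+19+9+17 = 55
H-R-W-P-B-H: 3+21+9+21+10 = 64
H-R-W-B-P-H: 3+21+19+21+17 = 81
H-P-R-B-W-H: 17+14+7+19+24 = 81
H-P-R-W-B-H: 17+14+21+19+10 = 81
H-P-B-R-W-H: 17+21+7+21+24 = 90
H-P-W-R-B-H: 17+9+21+7+10 = 64
H-B-R-P-W-H: 10+7+14+9+24 = 64
H-B-P-R-W-H: 10+21+14+21+24 = 90
The minimum is 55.
One optimal route: H → R → P → W → B → H (or its reverse).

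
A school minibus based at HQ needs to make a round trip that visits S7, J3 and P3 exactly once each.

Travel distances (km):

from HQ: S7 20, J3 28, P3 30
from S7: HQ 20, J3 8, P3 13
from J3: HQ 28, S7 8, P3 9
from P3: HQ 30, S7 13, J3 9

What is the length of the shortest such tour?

HQ - S7 - J3 - P3 - HQ: 20+8+9+30 = 67
HQ - S7 - P3 - J3 - HQ: 20+13+9+28 = 70
HQ - J3 - S7 - P3 - HQ: 28+8+13+30 = 79
The minimum is 67.
One optimal route: HQ → S7 → J3 → P3 → HQ (or its reverse).

Minimum total distance: 67 km.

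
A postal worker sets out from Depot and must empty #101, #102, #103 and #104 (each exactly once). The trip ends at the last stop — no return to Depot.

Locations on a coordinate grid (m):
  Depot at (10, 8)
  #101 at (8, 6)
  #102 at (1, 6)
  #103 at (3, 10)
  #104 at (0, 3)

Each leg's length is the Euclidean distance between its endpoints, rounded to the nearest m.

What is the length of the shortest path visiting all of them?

There are 4! = 24 possible orderings.
Depot - #101 - #102 - #103 - #104: 3+7+4+8 = 22
Depot - #101 - #102 - #104 - #103: 3+7+3+8 = 21
Depot - #101 - #103 - #102 - #104: 3+6+4+3 = 16
Depot - #101 - #103 - #104 - #102: 3+6+8+3 = 20
Depot - #101 - #104 - #102 - #103: 3+9+3+4 = 19
Depot - #101 - #104 - #103 - #102: 3+9+8+4 = 24
Depot - #102 - #101 - #103 - #104: 9+7+6+8 = 30
Depot - #102 - #101 - #104 - #103: 9+7+9+8 = 33
Depot - #102 - #103 - #101 - #104: 9+4+6+9 = 28
Depot - #102 - #103 - #104 - #101: 9+4+8+9 = 30
Depot - #102 - #104 - #101 - #103: 9+3+9+6 = 27
Depot - #102 - #104 - #103 - #101: 9+3+8+6 = 26
Depot - #103 - #101 - #102 - #104: 7+6+7+3 = 23
Depot - #103 - #101 - #104 - #102: 7+6+9+3 = 25
… (10 more)
The minimum is 16.
One shortest path: Depot → #101 → #103 → #102 → #104.

Shortest open route: 16 m.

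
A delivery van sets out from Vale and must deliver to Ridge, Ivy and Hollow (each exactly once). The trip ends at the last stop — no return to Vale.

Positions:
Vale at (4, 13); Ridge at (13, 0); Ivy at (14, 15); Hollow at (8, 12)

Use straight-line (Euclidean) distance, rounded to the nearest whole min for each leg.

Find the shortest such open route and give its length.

Shortest open route: 26 min.

There are 3! = 6 possible orderings.
Vale → Ridge → Ivy → Hollow: 16+15+7 = 38
Vale → Ridge → Hollow → Ivy: 16+13+7 = 36
Vale → Ivy → Ridge → Hollow: 10+15+13 = 38
Vale → Ivy → Hollow → Ridge: 10+7+13 = 30
Vale → Hollow → Ridge → Ivy: 4+13+15 = 32
Vale → Hollow → Ivy → Ridge: 4+7+15 = 26
The minimum is 26.
One shortest path: Vale → Hollow → Ivy → Ridge.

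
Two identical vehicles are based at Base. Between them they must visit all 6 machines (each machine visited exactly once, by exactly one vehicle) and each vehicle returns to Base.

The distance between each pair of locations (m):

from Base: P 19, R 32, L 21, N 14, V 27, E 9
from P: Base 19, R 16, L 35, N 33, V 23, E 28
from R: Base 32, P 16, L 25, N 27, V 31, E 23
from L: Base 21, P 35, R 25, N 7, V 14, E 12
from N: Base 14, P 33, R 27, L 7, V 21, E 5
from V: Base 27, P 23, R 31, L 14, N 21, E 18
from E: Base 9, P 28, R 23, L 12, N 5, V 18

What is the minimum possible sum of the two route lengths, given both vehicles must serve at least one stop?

119 m — the smallest possible combined total.

Check every non-empty split of the stops between the two vehicles; for each half take its own optimal tour:
  {P} + {R, L, N, V, E}: 38 + 98 = 136
  {R} + {P, L, N, V, E}: 64 + 77 = 141
  {P, R} + {L, N, V, E}: 67 + 62 = 129
  {L} + {P, R, N, V, E}: 42 + 101 = 143
  {P, L} + {R, N, V, E}: 75 + 98 = 173
  {R, L} + {P, N, V, E}: 78 + 77 = 155
  … (31 splits in total)
  {P, R, L, N, V} + {E}: 101 + 18 = 119  ← best
Best: vehicle 1 Base → P → R → V → L → N → Base = 101; vehicle 2 Base → E → Base = 18; combined 119.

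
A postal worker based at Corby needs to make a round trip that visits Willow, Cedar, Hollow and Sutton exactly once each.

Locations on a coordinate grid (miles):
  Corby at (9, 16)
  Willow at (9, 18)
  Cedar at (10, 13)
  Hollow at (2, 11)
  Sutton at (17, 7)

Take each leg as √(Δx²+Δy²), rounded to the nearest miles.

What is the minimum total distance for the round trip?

40 miles — the shortest possible round trip.

There are 12 distinct closed tours to check (reversals are equivalent).
Corby-Willow-Cedar-Hollow-Sutton-Corby: 2+5+8+16+12 = 43
Corby-Willow-Cedar-Sutton-Hollow-Corby: 2+5+9+16+9 = 41
Corby-Willow-Hollow-Cedar-Sutton-Corby: 2+10+8+9+12 = 41
Corby-Willow-Hollow-Sutton-Cedar-Corby: 2+10+16+9+3 = 40
Corby-Willow-Sutton-Cedar-Hollow-Corby: 2+14+9+8+9 = 42
Corby-Willow-Sutton-Hollow-Cedar-Corby: 2+14+16+8+3 = 43
Corby-Cedar-Willow-Hollow-Sutton-Corby: 3+5+10+16+12 = 46
Corby-Cedar-Willow-Sutton-Hollow-Corby: 3+5+14+16+9 = 47
Corby-Cedar-Hollow-Willow-Sutton-Corby: 3+8+10+14+12 = 47
Corby-Cedar-Sutton-Willow-Hollow-Corby: 3+9+14+10+9 = 45
Corby-Hollow-Willow-Cedar-Sutton-Corby: 9+10+5+9+12 = 45
Corby-Hollow-Cedar-Willow-Sutton-Corby: 9+8+5+14+12 = 48
The minimum is 40.
One optimal route: Corby → Willow → Hollow → Sutton → Cedar → Corby (or its reverse).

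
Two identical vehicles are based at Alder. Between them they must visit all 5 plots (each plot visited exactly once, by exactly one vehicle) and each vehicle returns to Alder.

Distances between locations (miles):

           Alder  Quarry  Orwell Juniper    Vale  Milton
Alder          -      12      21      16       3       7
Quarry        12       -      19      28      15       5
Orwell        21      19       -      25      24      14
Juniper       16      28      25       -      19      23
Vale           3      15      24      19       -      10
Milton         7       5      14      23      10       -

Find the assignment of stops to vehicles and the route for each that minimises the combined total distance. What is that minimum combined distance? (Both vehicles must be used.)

Check every non-empty split of the stops between the two vehicles; for each half take its own optimal tour:
  {Quarry} + {Orwell, Juniper, Vale, Milton}: 24 + 68 = 92
  {Orwell} + {Quarry, Juniper, Vale, Milton}: 42 + 62 = 104
  {Quarry, Orwell} + {Juniper, Vale, Milton}: 52 + 52 = 104
  {Juniper} + {Quarry, Orwell, Vale, Milton}: 32 + 58 = 90
  {Quarry, Juniper} + {Orwell, Vale, Milton}: 56 + 48 = 104
  {Orwell, Juniper} + {Quarry, Vale, Milton}: 62 + 30 = 92
  … (15 splits in total)
  {Vale} + {Quarry, Orwell, Juniper, Milton}: 6 + 72 = 78  ← best
Best: vehicle 1 Alder → Vale → Alder = 6; vehicle 2 Alder → Quarry → Milton → Orwell → Juniper → Alder = 72; combined 78.

78 miles — the smallest possible combined total.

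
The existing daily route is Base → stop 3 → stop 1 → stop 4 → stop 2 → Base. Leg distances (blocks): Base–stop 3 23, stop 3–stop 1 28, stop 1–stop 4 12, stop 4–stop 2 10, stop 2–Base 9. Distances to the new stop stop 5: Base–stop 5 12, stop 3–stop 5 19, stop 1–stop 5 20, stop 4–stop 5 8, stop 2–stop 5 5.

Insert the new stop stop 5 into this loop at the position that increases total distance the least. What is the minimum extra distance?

Insertion cost between consecutive stops i–j is d(i,stop 5) + d(stop 5,j) − d(i,j):
  between Base and stop 3: 12 + 19 − 23 = 8
  between stop 3 and stop 1: 19 + 20 − 28 = 11
  between stop 1 and stop 4: 20 + 8 − 12 = 16
  between stop 4 and stop 2: 8 + 5 − 10 = 3
  between stop 2 and Base: 5 + 12 − 9 = 8
Cheapest insertion is between stop 4 and stop 2, adding 3.
New total = 82 + 3 = 85.

+3 blocks — insert stop 5 between stop 4 and stop 2.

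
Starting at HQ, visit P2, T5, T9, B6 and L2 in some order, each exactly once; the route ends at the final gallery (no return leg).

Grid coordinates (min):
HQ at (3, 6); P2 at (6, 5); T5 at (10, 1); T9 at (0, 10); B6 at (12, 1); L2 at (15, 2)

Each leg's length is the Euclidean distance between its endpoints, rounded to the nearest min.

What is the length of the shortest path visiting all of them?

There are 5! = 120 possible orderings.
HQ - P2 - T5 - T9 - B6 - L2: 3+6+13+15+3 = 40
HQ - P2 - T5 - T9 - L2 - B6: 3+6+13+17+3 = 42
HQ - P2 - T5 - B6 - T9 - L2: 3+6+2+15+17 = 43
HQ - P2 - T5 - B6 - L2 - T9: 3+6+2+3+17 = 31
HQ - P2 - T5 - L2 - T9 - B6: 3+6+5+17+15 = 46
HQ - P2 - T5 - L2 - B6 - T9: 3+6+5+3+15 = 32
HQ - P2 - T9 - T5 - B6 - L2: 3+8+13+2+3 = 29
HQ - P2 - T9 - T5 - L2 - B6: 3+8+13+5+3 = 32
HQ - P2 - T9 - B6 - T5 - L2: 3+8+15+2+5 = 33
HQ - P2 - T9 - B6 - L2 - T5: 3+8+15+3+5 = 34
HQ - P2 - T9 - L2 - T5 - B6: 3+8+17+5+2 = 35
HQ - P2 - T9 - L2 - B6 - T5: 3+8+17+3+2 = 33
HQ - P2 - B6 - T5 - T9 - L2: 3+7+2+13+17 = 42
HQ - P2 - B6 - T5 - L2 - T9: 3+7+2+5+17 = 34
… (106 more)
HQ - T9 - P2 - T5 - B6 - L2: 5+8+6+2+3 = 24  ← best
The minimum is 24.
One shortest path: HQ → T9 → P2 → T5 → B6 → L2.

Minimum one-way distance = 24 min.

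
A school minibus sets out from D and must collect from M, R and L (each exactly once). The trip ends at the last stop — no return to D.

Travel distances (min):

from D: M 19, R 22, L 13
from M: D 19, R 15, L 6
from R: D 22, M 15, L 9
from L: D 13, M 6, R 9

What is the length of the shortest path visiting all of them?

There are 3! = 6 possible orderings.
D → M → R → L: 19+15+9 = 43
D → M → L → R: 19+6+9 = 34
D → R → M → L: 22+15+6 = 43
D → R → L → M: 22+9+6 = 37
D → L → M → R: 13+6+15 = 34
D → L → R → M: 13+9+15 = 37
The minimum is 34.
One shortest path: D → M → L → R.

34 min — the minimum one-way total.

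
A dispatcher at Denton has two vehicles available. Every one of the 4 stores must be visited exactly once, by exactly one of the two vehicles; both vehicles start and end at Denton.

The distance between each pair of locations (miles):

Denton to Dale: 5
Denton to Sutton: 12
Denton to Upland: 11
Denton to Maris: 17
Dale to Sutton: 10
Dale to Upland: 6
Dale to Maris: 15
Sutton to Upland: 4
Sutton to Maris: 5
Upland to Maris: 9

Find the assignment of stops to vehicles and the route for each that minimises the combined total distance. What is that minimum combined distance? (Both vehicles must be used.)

Check every non-empty split of the stops between the two vehicles; for each half take its own optimal tour:
  {Dale} + {Sutton, Upland, Maris}: 10 + 37 = 47
  {Sutton} + {Dale, Upland, Maris}: 24 + 37 = 61
  {Dale, Sutton} + {Upland, Maris}: 27 + 37 = 64
  {Upland} + {Dale, Sutton, Maris}: 22 + 37 = 59
  {Dale, Upland} + {Sutton, Maris}: 22 + 34 = 56
  {Sutton, Upland} + {Dale, Maris}: 27 + 37 = 64
  … (7 splits in total)
Best: vehicle 1 Denton → Dale → Denton = 10; vehicle 2 Denton → Sutton → Maris → Upland → Denton = 37; combined 47.

47 miles — the smallest possible combined total.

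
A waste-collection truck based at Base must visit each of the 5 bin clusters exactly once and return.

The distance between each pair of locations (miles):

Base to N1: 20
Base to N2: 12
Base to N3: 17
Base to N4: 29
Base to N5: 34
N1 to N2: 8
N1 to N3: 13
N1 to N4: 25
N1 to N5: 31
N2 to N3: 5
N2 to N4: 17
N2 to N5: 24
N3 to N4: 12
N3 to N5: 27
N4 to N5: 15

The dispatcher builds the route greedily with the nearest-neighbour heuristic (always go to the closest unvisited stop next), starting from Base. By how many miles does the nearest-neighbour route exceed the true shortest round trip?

Excess over optimum: 1 miles.

Base: N2=12, N3=17, N1=20, N4=29, N5=34 ⇒ N2
N2: N3=5, N1=8, N4=17, N5=24 ⇒ N3
N3: N4=12, N1=13, N5=27 ⇒ N4
N4: N5=15, N1=25 ⇒ N5
N5: N1=31 ⇒ N1
NN route Base → N2 → N3 → N4 → N5 → N1 → Base costs 95.
Optimal: Base → N1 → N2 → N3 → N4 → N5 → Base costs 94 (by enumerating all 60 distinct tours).
Excess = 95 − 94 = 1.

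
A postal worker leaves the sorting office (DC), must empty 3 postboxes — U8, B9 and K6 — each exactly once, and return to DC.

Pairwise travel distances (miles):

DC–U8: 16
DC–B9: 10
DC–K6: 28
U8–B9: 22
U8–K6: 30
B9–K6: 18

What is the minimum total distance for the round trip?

Shortest round trip = 74 miles.

With 3 stops there are 3!/2 = 3 distinct round trips (a route and its reverse cost the same).
DC→U8→B9→K6→DC: 16+22+18+28 = 84
DC→U8→K6→B9→DC: 16+30+18+10 = 74
DC→B9→U8→K6→DC: 10+22+30+28 = 90
The minimum is 74.
One optimal route: DC → U8 → K6 → B9 → DC (or its reverse).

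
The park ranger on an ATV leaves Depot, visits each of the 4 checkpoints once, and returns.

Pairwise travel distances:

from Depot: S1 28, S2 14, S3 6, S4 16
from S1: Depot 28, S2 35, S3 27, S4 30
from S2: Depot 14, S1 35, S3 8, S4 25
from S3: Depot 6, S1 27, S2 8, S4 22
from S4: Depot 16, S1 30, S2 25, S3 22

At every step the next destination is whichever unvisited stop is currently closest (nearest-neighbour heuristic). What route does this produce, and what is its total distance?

At Depot the remaining stops are S3 6, S2 14, S4 16, S1 28; go to S3.
At S3 the remaining stops are S2 8, S4 22, S1 27; go to S2.
At S2 the remaining stops are S4 25, S1 35; go to S4.
At S4 the remaining stops are S1 30; go to S1.
Return S1→Depot: 28.
Total = 6 + 8 + 25 + 30 + 28 = 97.

97 along Depot → S3 → S2 → S4 → S1 → Depot.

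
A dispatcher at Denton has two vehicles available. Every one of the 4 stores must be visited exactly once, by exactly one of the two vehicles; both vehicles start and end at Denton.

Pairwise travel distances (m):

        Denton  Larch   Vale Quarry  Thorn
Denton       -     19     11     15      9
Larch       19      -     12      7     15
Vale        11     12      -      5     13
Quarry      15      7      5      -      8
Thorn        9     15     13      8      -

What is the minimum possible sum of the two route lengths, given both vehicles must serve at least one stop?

Try each way of splitting the stops between the two vehicles (each non-empty) and, for each split, find the best tour for each vehicle:
  {Larch} + {Vale, Quarry, Thorn}: 38 + 33 = 71
  {Vale} + {Larch, Quarry, Thorn}: 22 + 43 = 65
  {Larch, Vale} + {Quarry, Thorn}: 42 + 32 = 74
  {Quarry} + {Larch, Vale, Thorn}: 30 + 47 = 77
  {Larch, Quarry} + {Vale, Thorn}: 41 + 33 = 74
  {Vale, Quarry} + {Larch, Thorn}: 31 + 43 = 74
  … (7 splits in total)
  {Larch, Vale, Quarry} + {Thorn}: 42 + 18 = 60  ← best
Best: vehicle 1 Denton → Larch → Quarry → Vale → Denton = 42; vehicle 2 Denton → Thorn → Denton = 18; combined 60.

60 m — the smallest possible combined total.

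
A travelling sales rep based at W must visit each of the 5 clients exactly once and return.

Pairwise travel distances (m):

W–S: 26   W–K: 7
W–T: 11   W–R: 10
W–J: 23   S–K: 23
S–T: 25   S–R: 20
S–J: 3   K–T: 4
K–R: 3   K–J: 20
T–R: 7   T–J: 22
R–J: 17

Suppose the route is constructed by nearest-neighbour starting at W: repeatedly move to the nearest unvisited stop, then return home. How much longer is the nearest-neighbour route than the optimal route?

4 m longer than the optimal tour.

From W: K=7, R=10, T=11, J=23, S=26 → choose K (7).
From K: R=3, T=4, J=20, S=23 → choose R (3).
From R: T=7, J=17, S=20 → choose T (7).
From T: J=22, S=25 → choose J (22).
From J: S=3 → choose S (3).
NN route W → K → R → T → J → S → W costs 68.
Optimal: W → S → J → R → K → T → W costs 64 (by enumerating all 60 distinct tours).
Excess = 68 − 64 = 4.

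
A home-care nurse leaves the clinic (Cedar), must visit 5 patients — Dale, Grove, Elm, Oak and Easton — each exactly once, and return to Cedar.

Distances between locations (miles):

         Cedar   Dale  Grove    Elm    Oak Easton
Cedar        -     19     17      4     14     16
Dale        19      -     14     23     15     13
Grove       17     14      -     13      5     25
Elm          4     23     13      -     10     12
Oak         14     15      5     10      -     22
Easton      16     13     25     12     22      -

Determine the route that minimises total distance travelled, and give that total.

With 5 stops there are 5!/2 = 60 distinct round trips (a route and its reverse cost the same).
Cedar→Dale→Grove→Elm→Oak→Easton→Cedar: 19+14+13+10+22+16 = 94
Cedar→Dale→Grove→Elm→Easton→Oak→Cedar: 19+14+13+12+22+14 = 94
Cedar→Dale→Grove→Oak→Elm→Easton→Cedar: 19+14+5+10+12+16 = 76
Cedar→Dale→Grove→Oak→Easton→Elm→Cedar: 19+14+5+22+12+4 = 76
Cedar→Dale→Grove→Easton→Elm→Oak→Cedar: 19+14+25+12+10+14 = 94
Cedar→Dale→Grove→Easton→Oak→Elm→Cedar: 19+14+25+22+10+4 = 94
Cedar→Dale→Elm→Grove→Oak→Easton→Cedar: 19+23+13+5+22+16 = 98
Cedar→Dale→Elm→Grove→Easton→Oak→Cedar: 19+23+13+25+22+14 = 116
Cedar→Dale→Elm→Oak→Grove→Easton→Cedar: 19+23+10+5+25+16 = 98
Cedar→Dale→Elm→Oak→Easton→Grove→Cedar: 19+23+10+22+25+17 = 116
Cedar→Dale→Elm→Easton→Grove→Oak→Cedar: 19+23+12+25+5+14 = 98
Cedar→Dale→Elm→Easton→Oak→Grove→Cedar: 19+23+12+22+5+17 = 98
Cedar→Dale→Oak→Grove→Elm→Easton→Cedar: 19+15+5+13+12+16 = 80
Cedar→Dale→Oak→Grove→Easton→Elm→Cedar: 19+15+5+25+12+4 = 80
… (46 more)
Cedar→Elm→Oak→Grove→Dale→Easton→Cedar: 4+10+5+14+13+16 = 62  ← best
The minimum is 62.
One optimal route: Cedar → Elm → Oak → Grove → Dale → Easton → Cedar (or its reverse).

Minimum total distance: 62 miles.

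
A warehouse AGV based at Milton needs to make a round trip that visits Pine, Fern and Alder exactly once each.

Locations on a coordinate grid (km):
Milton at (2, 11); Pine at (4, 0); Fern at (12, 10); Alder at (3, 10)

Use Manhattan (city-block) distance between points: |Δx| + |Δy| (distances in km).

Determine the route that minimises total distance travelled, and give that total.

Milton-Pine-Fern-Alder-Milton: 13+18+9+2 = 42
Milton-Pine-Alder-Fern-Milton: 13+11+9+11 = 44
Milton-Fern-Pine-Alder-Milton: 11+18+11+2 = 42
The minimum is 42.
One optimal route: Milton → Pine → Fern → Alder → Milton (or its reverse).

Minimum total distance: 42 km.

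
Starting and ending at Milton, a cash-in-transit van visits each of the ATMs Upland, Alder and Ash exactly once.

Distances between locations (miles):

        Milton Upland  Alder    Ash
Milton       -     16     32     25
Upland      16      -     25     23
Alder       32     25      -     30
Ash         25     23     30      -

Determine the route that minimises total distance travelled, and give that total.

Shortest round trip = 96 miles.

There are 3 distinct closed tours to check (reversals are equivalent).
Milton - Upland - Alder - Ash - Milton: 16+25+30+25 = 96
Milton - Upland - Ash - Alder - Milton: 16+23+30+32 = 101
Milton - Alder - Upland - Ash - Milton: 32+25+23+25 = 105
The minimum is 96.
One optimal route: Milton → Upland → Alder → Ash → Milton (or its reverse).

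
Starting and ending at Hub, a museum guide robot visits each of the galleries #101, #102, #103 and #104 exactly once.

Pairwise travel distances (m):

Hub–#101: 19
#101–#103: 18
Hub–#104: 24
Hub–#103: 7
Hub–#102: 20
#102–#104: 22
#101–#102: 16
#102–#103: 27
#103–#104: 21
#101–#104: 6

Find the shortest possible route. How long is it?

70 m — the shortest possible round trip.

Hub - #101 - #102 - #103 - #104 - Hub: 19+16+27+21+24 = 107
Hub - #101 - #102 - #104 - #103 - Hub: 19+16+22+21+7 = 85
Hub - #101 - #103 - #102 - #104 - Hub: 19+18+27+22+24 = 110
Hub - #101 - #103 - #104 - #102 - Hub: 19+18+21+22+20 = 100
Hub - #101 - #104 - #102 - #103 - Hub: 19+6+22+27+7 = 81
Hub - #101 - #104 - #103 - #102 - Hub: 19+6+21+27+20 = 93
Hub - #102 - #101 - #103 - #104 - Hub: 20+16+18+21+24 = 99
Hub - #102 - #101 - #104 - #103 - Hub: 20+16+6+21+7 = 70
Hub - #102 - #103 - #101 - #104 - Hub: 20+27+18+6+24 = 95
Hub - #102 - #104 - #101 - #103 - Hub: 20+22+6+18+7 = 73
Hub - #103 - #101 - #102 - #104 - Hub: 7+18+16+22+24 = 87
Hub - #103 - #102 - #101 - #104 - Hub: 7+27+16+6+24 = 80
The minimum is 70.
One optimal route: Hub → #102 → #101 → #104 → #103 → Hub (or its reverse).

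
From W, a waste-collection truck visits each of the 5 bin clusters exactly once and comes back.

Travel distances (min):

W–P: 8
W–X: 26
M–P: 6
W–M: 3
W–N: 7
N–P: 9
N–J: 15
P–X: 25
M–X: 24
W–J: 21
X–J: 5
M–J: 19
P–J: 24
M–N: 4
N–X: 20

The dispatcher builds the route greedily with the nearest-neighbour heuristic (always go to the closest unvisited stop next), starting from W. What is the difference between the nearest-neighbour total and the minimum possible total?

From W: M=3, N=7, P=8, J=21, X=26 → choose M (3).
From M: N=4, P=6, J=19, X=24 → choose N (4).
From N: P=9, J=15, X=20 → choose P (9).
From P: J=24, X=25 → choose J (24).
From J: X=5 → choose X (5).
NN route W → M → N → P → J → X → W costs 71.
Optimal: W → M → N → J → X → P → W costs 60 (by enumerating all 60 distinct tours).
Excess = 71 − 60 = 11.

The nearest-neighbour route is 11 min longer than optimal.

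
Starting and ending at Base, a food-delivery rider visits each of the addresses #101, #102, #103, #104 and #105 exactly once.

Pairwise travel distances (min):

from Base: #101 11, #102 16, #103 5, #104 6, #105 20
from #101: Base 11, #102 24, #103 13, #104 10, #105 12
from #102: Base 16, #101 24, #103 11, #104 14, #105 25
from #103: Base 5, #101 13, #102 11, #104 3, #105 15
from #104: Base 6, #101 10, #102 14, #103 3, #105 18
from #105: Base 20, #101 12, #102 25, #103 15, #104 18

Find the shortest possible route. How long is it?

There are 60 distinct closed tours to check (reversals are equivalent).
Base - #101 - #102 - #103 - #104 - #105 - Base: 11+24+11+3+18+20 = 87
Base - #101 - #102 - #103 - #105 - #104 - Base: 11+24+11+15+18+6 = 85
Base - #101 - #102 - #104 - #103 - #105 - Base: 11+24+14+3+15+20 = 87
Base - #101 - #102 - #104 - #105 - #103 - Base: 11+24+14+18+15+5 = 87
Base - #101 - #102 - #105 - #103 - #104 - Base: 11+24+25+15+3+6 = 84
Base - #101 - #102 - #105 - #104 - #103 - Base: 11+24+25+18+3+5 = 86
Base - #101 - #103 - #102 - #104 - #105 - Base: 11+13+11+14+18+20 = 87
Base - #101 - #103 - #102 - #105 - #104 - Base: 11+13+11+25+18+6 = 84
Base - #101 - #103 - #104 - #102 - #105 - Base: 11+13+3+14+25+20 = 86
Base - #101 - #103 - #104 - #105 - #102 - Base: 11+13+3+18+25+16 = 86
Base - #101 - #103 - #105 - #102 - #104 - Base: 11+13+15+25+14+6 = 84
Base - #101 - #103 - #105 - #104 - #102 - Base: 11+13+15+18+14+16 = 87
Base - #101 - #104 - #102 - #103 - #105 - Base: 11+10+14+11+15+20 = 81
Base - #101 - #104 - #102 - #105 - #103 - Base: 11+10+14+25+15+5 = 80
… (46 more)
Base - #101 - #105 - #102 - #103 - #104 - Base: 11+12+25+11+3+6 = 68  ← best
The minimum is 68.
One optimal route: Base → #101 → #105 → #102 → #103 → #104 → Base (or its reverse).

Minimum total distance: 68 min.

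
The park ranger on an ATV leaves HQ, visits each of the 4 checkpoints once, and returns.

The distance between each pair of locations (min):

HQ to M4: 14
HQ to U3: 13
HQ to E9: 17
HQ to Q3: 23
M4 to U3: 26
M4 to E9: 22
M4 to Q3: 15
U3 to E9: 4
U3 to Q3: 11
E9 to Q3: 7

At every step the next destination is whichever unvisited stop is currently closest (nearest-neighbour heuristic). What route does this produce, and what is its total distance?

From HQ: distances to unvisited — U3=13, M4=14, E9=17, Q3=23. Nearest is U3 (13).
From U3: distances to unvisited — E9=4, Q3=11, M4=26. Nearest is E9 (4).
From E9: distances to unvisited — Q3=7, M4=22. Nearest is Q3 (7).
From Q3: distances to unvisited — M4=15. Nearest is M4 (15).
Return M4→HQ: 14.
Total = 13 + 4 + 7 + 15 + 14 = 53.

53 min along HQ → U3 → E9 → Q3 → M4 → HQ.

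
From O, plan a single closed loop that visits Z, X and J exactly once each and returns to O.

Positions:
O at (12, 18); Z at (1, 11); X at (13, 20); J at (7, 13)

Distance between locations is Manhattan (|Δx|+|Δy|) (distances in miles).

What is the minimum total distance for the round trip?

42 miles — the shortest possible round trip.

With 3 stops there are 3!/2 = 3 distinct round trips (a route and its reverse cost the same).
O → Z → X → J → O: 18+21+13+10 = 62
O → Z → J → X → O: 18+8+13+3 = 42
O → X → Z → J → O: 3+21+8+10 = 42
The minimum is 42.
One optimal route: O → Z → J → X → O (or its reverse).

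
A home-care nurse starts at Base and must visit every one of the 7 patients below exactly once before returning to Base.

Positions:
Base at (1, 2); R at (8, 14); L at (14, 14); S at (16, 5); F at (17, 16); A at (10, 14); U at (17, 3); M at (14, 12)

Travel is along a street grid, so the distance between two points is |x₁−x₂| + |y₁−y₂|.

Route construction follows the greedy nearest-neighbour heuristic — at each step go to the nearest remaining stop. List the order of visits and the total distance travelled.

From Base: distances to unvisited — U=17, S=18, R=19, A=21, M=23, L=25, F=30. Nearest is U (17).
From U: distances to unvisited — S=3, M=12, F=13, L=14, A=18, R=20. Nearest is S (3).
From S: distances to unvisited — M=9, L=11, F=12, A=15, R=17. Nearest is M (9).
From M: distances to unvisited — L=2, A=6, F=7, R=8. Nearest is L (2).
From L: distances to unvisited — A=4, F=5, R=6. Nearest is A (4).
From A: distances to unvisited — R=2, F=9. Nearest is R (2).
From R: distances to unvisited — F=11. Nearest is F (11).
Return F→Base: 30.
Total = 17 + 3 + 9 + 2 + 4 + 2 + 11 + 30 = 78.

Total distance 78 via the nearest-neighbour route Base → U → S → M → L → A → R → F → Base.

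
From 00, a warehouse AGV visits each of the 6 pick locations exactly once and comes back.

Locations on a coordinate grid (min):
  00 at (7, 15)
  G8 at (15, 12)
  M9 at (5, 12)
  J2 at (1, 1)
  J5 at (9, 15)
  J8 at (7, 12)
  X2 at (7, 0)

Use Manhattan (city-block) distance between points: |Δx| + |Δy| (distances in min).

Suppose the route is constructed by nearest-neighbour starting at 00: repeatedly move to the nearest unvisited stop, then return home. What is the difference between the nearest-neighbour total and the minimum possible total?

From 00: J5=2, J8=3, M9=5, G8=11, X2=15, J2=20 → choose J5 (2).
From J5: J8=5, M9=7, G8=9, X2=17, J2=22 → choose J8 (5).
From J8: M9=2, G8=8, X2=12, J2=17 → choose M9 (2).
From M9: G8=10, X2=14, J2=15 → choose G8 (10).
From G8: X2=20, J2=25 → choose X2 (20).
From X2: J2=7 → choose J2 (7).
NN route 00 → J5 → J8 → M9 → G8 → X2 → J2 → 00 costs 66.
Optimal: 00 → M9 → J2 → X2 → J8 → G8 → J5 → 00 costs 58 (by enumerating all 360 distinct tours).
Excess = 66 − 58 = 8.

8 min longer than the optimal tour.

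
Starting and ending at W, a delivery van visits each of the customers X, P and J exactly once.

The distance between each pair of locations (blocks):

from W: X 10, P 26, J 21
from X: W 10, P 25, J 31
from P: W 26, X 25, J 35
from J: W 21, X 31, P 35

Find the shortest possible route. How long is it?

W→X→P→J→W: 10+25+35+21 = 91
W→X→J→P→W: 10+31+35+26 = 102
W→P→X→J→W: 26+25+31+21 = 103
The minimum is 91.
One optimal route: W → X → P → J → W (or its reverse).

Minimum total distance: 91 blocks.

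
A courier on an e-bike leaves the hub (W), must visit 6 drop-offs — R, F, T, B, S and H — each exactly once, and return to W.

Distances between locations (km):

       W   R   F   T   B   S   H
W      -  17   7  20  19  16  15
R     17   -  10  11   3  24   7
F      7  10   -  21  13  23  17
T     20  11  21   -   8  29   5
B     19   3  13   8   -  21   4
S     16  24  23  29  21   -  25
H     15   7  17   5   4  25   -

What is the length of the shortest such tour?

74 km — the shortest possible round trip.

There are 360 distinct closed tours to check (reversals are equivalent).
W-R-F-T-B-S-H-W: 17+10+21+8+21+25+15 = 117
W-R-F-T-B-H-S-W: 17+10+21+8+4+25+16 = 101
W-R-F-T-S-B-H-W: 17+10+21+29+21+4+15 = 117
W-R-F-T-S-H-B-W: 17+10+21+29+25+4+19 = 125
W-R-F-T-H-B-S-W: 17+10+21+5+4+21+16 = 94
W-R-F-T-H-S-B-W: 17+10+21+5+25+21+19 = 118
W-R-F-B-T-S-H-W: 17+10+13+8+29+25+15 = 117
W-R-F-B-T-H-S-W: 17+10+13+8+5+25+16 = 94
… (352 more)
W-F-R-T-H-B-S-W: 7+10+11+5+4+21+16 = 74  ← best
The minimum is 74.
One optimal route: W → F → R → T → H → B → S → W (or its reverse).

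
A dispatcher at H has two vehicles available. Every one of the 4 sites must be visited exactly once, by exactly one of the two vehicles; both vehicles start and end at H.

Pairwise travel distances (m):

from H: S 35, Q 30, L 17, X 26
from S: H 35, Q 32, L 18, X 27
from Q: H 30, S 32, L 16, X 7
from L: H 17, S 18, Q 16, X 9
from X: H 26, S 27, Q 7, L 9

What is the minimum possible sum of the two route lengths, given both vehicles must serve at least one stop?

133 m — the smallest possible combined total.

Try each way of splitting the stops between the two vehicles (each non-empty) and, for each split, find the best tour for each vehicle:
  {S} + {Q, L, X}: 70 + 63 = 133
  {Q} + {S, L, X}: 60 + 88 = 148
  {S, Q} + {L, X}: 97 + 52 = 149
  {L} + {S, Q, X}: 34 + 99 = 133
  {S, L} + {Q, X}: 70 + 63 = 133
  {Q, L} + {S, X}: 63 + 88 = 151
  … (7 splits in total)
Best: vehicle 1 H → S → H = 70; vehicle 2 H → Q → X → L → H = 63; combined 133.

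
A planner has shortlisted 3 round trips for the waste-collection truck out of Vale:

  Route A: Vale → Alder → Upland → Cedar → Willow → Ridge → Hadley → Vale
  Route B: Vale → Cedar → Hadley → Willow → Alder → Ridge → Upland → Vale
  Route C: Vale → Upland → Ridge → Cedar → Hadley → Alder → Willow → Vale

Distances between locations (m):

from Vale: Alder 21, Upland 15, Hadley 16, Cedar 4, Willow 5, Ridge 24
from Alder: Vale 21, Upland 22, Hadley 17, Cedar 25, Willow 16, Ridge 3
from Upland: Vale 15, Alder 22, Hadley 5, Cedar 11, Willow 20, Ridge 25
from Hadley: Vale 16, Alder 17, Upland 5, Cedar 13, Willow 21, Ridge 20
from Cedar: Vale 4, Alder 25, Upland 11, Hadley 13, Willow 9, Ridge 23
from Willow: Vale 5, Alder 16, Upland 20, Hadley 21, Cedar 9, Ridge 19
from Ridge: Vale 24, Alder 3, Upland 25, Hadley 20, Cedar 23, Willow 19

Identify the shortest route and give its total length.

Route A: 21 + 22 + 11 + 9 + 19 + 20 + 16 = 118
Route B: 4 + 13 + 21 + 16 + 3 + 25 + 15 = 97
Route C: 15 + 25 + 23 + 13 + 17 + 16 + 5 = 114

Shortest is Route B, total 97 m.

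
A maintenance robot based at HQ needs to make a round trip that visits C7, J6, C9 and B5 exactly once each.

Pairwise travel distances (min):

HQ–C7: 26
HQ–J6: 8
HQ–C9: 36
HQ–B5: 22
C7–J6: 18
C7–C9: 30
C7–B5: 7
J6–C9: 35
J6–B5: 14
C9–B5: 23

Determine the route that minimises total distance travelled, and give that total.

With 4 stops there are 4!/2 = 12 distinct round trips (a route and its reverse cost the same).
HQ - C7 - J6 - C9 - B5 - HQ: 26+18+35+23+22 = 124
HQ - C7 - J6 - B5 - C9 - HQ: 26+18+14+23+36 = 117
HQ - C7 - C9 - J6 - B5 - HQ: 26+30+35+14+22 = 127
HQ - C7 - C9 - B5 - J6 - HQ: 26+30+23+14+8 = 101
HQ - C7 - B5 - J6 - C9 - HQ: 26+7+14+35+36 = 118
HQ - C7 - B5 - C9 - J6 - HQ: 26+7+23+35+8 = 99
HQ - J6 - C7 - C9 - B5 - HQ: 8+18+30+23+22 = 101
HQ - J6 - C7 - B5 - C9 - HQ: 8+18+7+23+36 = 92
HQ - J6 - C9 - C7 - B5 - HQ: 8+35+30+7+22 = 102
HQ - J6 - B5 - C7 - C9 - HQ: 8+14+7+30+36 = 95
HQ - C9 - C7 - J6 - B5 - HQ: 36+30+18+14+22 = 120
HQ - C9 - J6 - C7 - B5 - HQ: 36+35+18+7+22 = 118
The minimum is 92.
One optimal route: HQ → J6 → C7 → B5 → C9 → HQ (or its reverse).

92 min — the shortest possible round trip.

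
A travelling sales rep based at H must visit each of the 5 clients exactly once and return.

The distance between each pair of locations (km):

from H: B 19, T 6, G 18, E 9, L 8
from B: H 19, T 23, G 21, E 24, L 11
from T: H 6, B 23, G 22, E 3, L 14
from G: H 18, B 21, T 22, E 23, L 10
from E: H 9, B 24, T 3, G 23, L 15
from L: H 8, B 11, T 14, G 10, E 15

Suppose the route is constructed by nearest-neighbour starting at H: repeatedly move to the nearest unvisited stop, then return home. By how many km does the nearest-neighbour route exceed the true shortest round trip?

Excess over optimum: 2 km.

H: T=6, L=8, E=9, G=18, B=19 ⇒ T
T: E=3, L=14, G=22, B=23 ⇒ E
E: L=15, G=23, B=24 ⇒ L
L: G=10, B=11 ⇒ G
G: B=21 ⇒ B
NN route H → T → E → L → G → B → H costs 74.
Optimal: H → B → L → G → E → T → H costs 72 (by enumerating all 60 distinct tours).
Excess = 74 − 72 = 2.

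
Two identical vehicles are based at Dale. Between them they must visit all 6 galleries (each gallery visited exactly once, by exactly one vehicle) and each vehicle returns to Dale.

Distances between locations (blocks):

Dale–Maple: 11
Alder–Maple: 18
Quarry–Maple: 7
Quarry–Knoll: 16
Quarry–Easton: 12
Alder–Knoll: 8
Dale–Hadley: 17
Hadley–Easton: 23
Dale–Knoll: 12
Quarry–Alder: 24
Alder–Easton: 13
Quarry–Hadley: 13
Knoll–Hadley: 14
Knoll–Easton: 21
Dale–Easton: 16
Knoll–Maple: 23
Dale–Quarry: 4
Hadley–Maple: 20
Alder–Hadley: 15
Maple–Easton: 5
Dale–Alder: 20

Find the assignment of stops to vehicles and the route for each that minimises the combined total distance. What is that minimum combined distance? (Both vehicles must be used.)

There are 2^5 − 1 = 31 ways to divide the 6 stops into two non-empty groups. For each, the best each vehicle can do is its own shortest tour through its group:
  {Quarry} + {Alder, Knoll, Hadley, Maple, Easton}: 8 + 68 = 76
  {Alder} + {Quarry, Knoll, Hadley, Maple, Easton}: 40 + 65 = 105
  {Quarry, Alder} + {Knoll, Hadley, Maple, Easton}: 48 + 65 = 113
  {Knoll} + {Quarry, Alder, Hadley, Maple, Easton}: 24 + 61 = 85
  {Quarry, Knoll} + {Alder, Hadley, Maple, Easton}: 32 + 61 = 93
  {Alder, Knoll} + {Quarry, Hadley, Maple, Easton}: 40 + 56 = 96
  … (31 splits in total)
Best: vehicle 1 Dale → Quarry → Dale = 8; vehicle 2 Dale → Hadley → Knoll → Alder → Easton → Maple → Dale = 68; combined 76.

Minimum combined distance: 76 blocks.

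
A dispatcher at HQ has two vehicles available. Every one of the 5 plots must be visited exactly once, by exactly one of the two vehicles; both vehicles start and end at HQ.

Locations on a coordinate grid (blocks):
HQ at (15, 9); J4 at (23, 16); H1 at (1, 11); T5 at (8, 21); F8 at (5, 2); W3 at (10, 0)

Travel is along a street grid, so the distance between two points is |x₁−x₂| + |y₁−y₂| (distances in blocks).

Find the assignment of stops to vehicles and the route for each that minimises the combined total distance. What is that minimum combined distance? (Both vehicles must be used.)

Try each way of splitting the stops between the two vehicles (each non-empty) and, for each split, find the best tour for each vehicle:
  {J4} + {H1, T5, F8, W3}: 30 + 70 = 100
  {H1} + {J4, T5, F8, W3}: 32 + 78 = 110
  {J4, H1} + {T5, F8, W3}: 58 + 62 = 120
  {T5} + {J4, H1, F8, W3}: 38 + 76 = 114
  {J4, T5} + {H1, F8, W3}: 54 + 50 = 104
  {H1, T5} + {J4, F8, W3}: 52 + 68 = 120
  … (15 splits in total)
Best: vehicle 1 HQ → J4 → HQ = 30; vehicle 2 HQ → T5 → H1 → F8 → W3 → HQ = 70; combined 100.

Minimum combined distance: 100 blocks.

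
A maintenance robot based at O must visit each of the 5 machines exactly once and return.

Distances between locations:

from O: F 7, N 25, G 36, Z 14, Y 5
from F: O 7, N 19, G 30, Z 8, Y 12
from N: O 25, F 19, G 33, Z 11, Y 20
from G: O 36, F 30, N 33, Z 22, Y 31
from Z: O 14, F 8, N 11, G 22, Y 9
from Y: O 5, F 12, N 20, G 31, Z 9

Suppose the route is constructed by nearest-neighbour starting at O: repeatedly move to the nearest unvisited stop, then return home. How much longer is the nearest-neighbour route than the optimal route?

Excess over optimum: 15.

O: Y=5, F=7, Z=14, N=25, G=36 ⇒ Y
Y: Z=9, F=12, N=20, G=31 ⇒ Z
Z: F=8, N=11, G=22 ⇒ F
F: N=19, G=30 ⇒ N
N: G=33 ⇒ G
NN route O → Y → Z → F → N → G → O costs 110.
Optimal: O → F → N → G → Z → Y → O costs 95 (by enumerating all 60 distinct tours).
Excess = 110 − 95 = 15.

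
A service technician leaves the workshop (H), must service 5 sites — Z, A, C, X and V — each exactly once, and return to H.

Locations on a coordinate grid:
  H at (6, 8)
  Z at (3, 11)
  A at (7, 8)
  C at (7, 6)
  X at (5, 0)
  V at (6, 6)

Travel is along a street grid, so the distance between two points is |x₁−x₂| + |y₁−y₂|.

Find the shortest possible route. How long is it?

Minimum total distance: 30.

With 5 stops there are 5!/2 = 60 distinct round trips (a route and its reverse cost the same).
H → Z → A → C → X → V → H: 6+7+2+8+7+2 = 32
H → Z → A → C → V → X → H: 6+7+2+1+7+9 = 32
H → Z → A → X → C → V → H: 6+7+10+8+1+2 = 34
H → Z → A → X → V → C → H: 6+7+10+7+1+3 = 34
H → Z → A → V → C → X → H: 6+7+3+1+8+9 = 34
H → Z → A → V → X → C → H: 6+7+3+7+8+3 = 34
H → Z → C → A → X → V → H: 6+9+2+10+7+2 = 36
H → Z → C → A → V → X → H: 6+9+2+3+7+9 = 36
H → Z → C → X → A → V → H: 6+9+8+10+3+2 = 38
H → Z → C → X → V → A → H: 6+9+8+7+3+1 = 34
H → Z → C → V → A → X → H: 6+9+1+3+10+9 = 38
H → Z → C → V → X → A → H: 6+9+1+7+10+1 = 34
H → Z → X → A → C → V → H: 6+13+10+2+1+2 = 34
H → Z → X → A → V → C → H: 6+13+10+3+1+3 = 36
… (46 more)
H → Z → X → V → C → A → H: 6+13+7+1+2+1 = 30  ← best
The minimum is 30.
One optimal route: H → Z → X → V → C → A → H (or its reverse).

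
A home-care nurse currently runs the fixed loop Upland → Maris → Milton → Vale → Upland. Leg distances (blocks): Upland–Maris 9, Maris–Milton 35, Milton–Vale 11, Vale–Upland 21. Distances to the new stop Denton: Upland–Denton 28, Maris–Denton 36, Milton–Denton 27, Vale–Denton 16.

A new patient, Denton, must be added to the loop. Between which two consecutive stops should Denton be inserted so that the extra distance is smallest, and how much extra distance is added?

Minimum extra distance: 23 blocks, inserting Denton between Vale and Upland.

Insertion cost between consecutive stops i–j is d(i,Denton) + d(Denton,j) − d(i,j):
  between Upland and Maris: 28 + 36 − 9 = 55
  between Maris and Milton: 36 + 27 − 35 = 28
  between Milton and Vale: 27 + 16 − 11 = 32
  between Vale and Upland: 16 + 28 − 21 = 23
Cheapest insertion is between Vale and Upland, adding 23.
New total = 76 + 23 = 99.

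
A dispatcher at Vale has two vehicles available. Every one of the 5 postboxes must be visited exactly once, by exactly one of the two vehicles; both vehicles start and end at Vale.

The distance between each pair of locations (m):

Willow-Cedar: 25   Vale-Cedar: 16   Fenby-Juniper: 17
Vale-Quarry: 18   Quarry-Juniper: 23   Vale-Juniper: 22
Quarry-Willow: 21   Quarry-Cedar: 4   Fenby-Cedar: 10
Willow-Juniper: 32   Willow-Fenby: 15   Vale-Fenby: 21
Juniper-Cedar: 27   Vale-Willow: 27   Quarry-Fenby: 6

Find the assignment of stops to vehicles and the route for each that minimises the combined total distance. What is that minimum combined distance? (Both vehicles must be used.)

There are 2^4 − 1 = 15 ways to divide the 5 stops into two non-empty groups. For each, the best each vehicle can do is its own shortest tour through its group:
  {Quarry} + {Willow, Fenby, Juniper, Cedar}: 36 + 95 = 131
  {Willow} + {Quarry, Fenby, Juniper, Cedar}: 54 + 65 = 119
  {Quarry, Willow} + {Fenby, Juniper, Cedar}: 66 + 65 = 131
  {Fenby} + {Quarry, Willow, Juniper, Cedar}: 42 + 95 = 137
  {Quarry, Fenby} + {Willow, Juniper, Cedar}: 45 + 95 = 140
  {Willow, Fenby} + {Quarry, Juniper, Cedar}: 63 + 65 = 128
  … (15 splits in total)
  {Juniper} + {Quarry, Willow, Fenby, Cedar}: 44 + 68 = 112  ← best
Best: vehicle 1 Vale → Juniper → Vale = 44; vehicle 2 Vale → Willow → Fenby → Quarry → Cedar → Vale = 68; combined 112.

Minimum combined distance: 112 m.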